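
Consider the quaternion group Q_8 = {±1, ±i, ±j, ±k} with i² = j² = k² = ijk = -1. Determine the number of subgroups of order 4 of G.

3

|G| = 8 and 4 | 8, so subgroups of order 4 are possible by Lagrange.
The subgroups of order 4 are: {1, -1, i, -i}; {1, -1, j, -j}; {1, -1, k, -k}.
So G has 3 subgroups of order 4.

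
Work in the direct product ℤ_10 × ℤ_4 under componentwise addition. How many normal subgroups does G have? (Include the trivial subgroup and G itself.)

G is abelian, so every subgroup is normal.
G has 16 subgroups in total, hence 16 normal subgroups.

16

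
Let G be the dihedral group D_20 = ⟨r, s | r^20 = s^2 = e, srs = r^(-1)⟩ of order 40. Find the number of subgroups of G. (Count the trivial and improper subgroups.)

48

|G| = 40, so by Lagrange every subgroup order divides 40. Divisors: 1, 2, 4, 5, 8, 10, 20, 40.
Subgroups by order — order 1: 1; order 2: 21; order 4: 11; order 5: 1; order 8: 5; order 10: 5; order 20: 3; order 40: 1.
Total: 1 + 21 + 11 + 1 + 5 + 5 + 3 + 1 = 48.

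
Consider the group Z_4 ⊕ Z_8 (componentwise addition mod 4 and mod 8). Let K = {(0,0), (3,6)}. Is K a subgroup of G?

No

(3,6) ∈ K but its inverse (1,2) ∉ K, so K is not a subgroup.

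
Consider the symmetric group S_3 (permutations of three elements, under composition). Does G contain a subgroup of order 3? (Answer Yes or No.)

Yes

3 | 6. A subgroup of order 3 is {e, (1 2 3), (1 3 2)}.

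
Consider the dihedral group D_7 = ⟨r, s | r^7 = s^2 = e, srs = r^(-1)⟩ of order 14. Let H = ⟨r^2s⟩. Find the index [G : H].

7

|⟨r^2s⟩| = 2 and |G| = 14.
By Lagrange, [G : H] = |G|/|H| = 14/2 = 7.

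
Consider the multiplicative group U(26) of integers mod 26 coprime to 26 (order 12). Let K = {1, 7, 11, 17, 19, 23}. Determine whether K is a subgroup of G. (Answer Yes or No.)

No

7 ∈ K but its inverse 15 ∉ K, so K is not a subgroup.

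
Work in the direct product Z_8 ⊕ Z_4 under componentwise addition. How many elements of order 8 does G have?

An element (a,b) has order lcm(ord(a), ord(b)); count pairs with lcm equal to 8.
Enumerating gives 16 such elements.

16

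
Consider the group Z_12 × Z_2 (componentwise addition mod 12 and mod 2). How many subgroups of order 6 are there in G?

3

|G| = 24 and 6 | 24, so subgroups of order 6 are possible by Lagrange.
The subgroups of order 6 are: {(0,0), (0,1), (4,0), (4,1), (8,0), (8,1)}; {(0,0), (2,0), (4,0), (6,0), (8,0), (10,0)}; {(0,0), (2,1), (4,0), (6,1), (8,0), (10,1)}.
So G has 3 subgroups of order 6.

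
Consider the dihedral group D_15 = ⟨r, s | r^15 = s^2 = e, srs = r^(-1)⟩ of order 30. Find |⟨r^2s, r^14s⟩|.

|⟨r^2s⟩| = 2 and |⟨r^14s⟩| = 2, so |H| is a multiple of lcm(2, 2) = 2 and divides |G| = 30.
Closing under the operation: H = {e, r^3, r^6, r^9, r^12, r^2s, r^5s, r^8s, r^11s, r^14s}, so |H| = 10.

10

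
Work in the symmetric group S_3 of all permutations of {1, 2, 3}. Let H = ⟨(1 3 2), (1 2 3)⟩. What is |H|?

3

|⟨(1 3 2)⟩| = 3 and |⟨(1 2 3)⟩| = 3, so |H| is a multiple of lcm(3, 3) = 3 and divides |G| = 6.
Closing under the operation: H = {e, (1 2 3), (1 3 2)}, so |H| = 3.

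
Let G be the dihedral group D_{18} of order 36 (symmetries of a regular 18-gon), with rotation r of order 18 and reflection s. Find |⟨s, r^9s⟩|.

|⟨s⟩| = 2 and |⟨r^9s⟩| = 2, so |H| is a multiple of lcm(2, 2) = 2 and divides |G| = 36.
Closing under the operation: H = {e, r^9, s, r^9s}, so |H| = 4.

4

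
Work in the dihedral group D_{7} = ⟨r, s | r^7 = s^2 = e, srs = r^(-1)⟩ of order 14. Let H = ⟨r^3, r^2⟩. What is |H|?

7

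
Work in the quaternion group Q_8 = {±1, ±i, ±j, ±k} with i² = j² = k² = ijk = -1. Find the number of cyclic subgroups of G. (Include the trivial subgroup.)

5

Each element a generates a cyclic subgroup ⟨a⟩; distinct elements may generate the same one (a cyclic group of order d has φ(d) generators).
Cyclic subgroups by order — order 1: 1; order 2: 1; order 4: 3.
Total: 5.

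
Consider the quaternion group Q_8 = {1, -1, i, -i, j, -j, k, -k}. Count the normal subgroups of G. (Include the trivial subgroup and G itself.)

G has 6 subgroups. Checking conjugation-invariance by order — order 1: 1/1 normal; order 2: 1/1 normal; order 4: 3/3 normal; order 8: 1/1 normal.
Total normal subgroups: 6.

6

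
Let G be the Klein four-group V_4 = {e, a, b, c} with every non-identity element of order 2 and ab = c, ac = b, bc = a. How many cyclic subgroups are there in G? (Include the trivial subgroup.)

Group the elements of G by the cyclic subgroup they generate; each cyclic subgroup of order d accounts for φ(d) elements.
Cyclic subgroups by order — order 1: 1; order 2: 3.
Total: 4.

4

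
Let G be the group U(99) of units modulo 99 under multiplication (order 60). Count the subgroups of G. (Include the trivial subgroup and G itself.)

20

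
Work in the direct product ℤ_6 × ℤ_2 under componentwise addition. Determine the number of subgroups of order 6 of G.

3

|G| = 12 and 6 | 12, so subgroups of order 6 are possible by Lagrange.
The subgroups of order 6 are: {(0,0), (0,1), (2,0), (2,1), (4,0), (4,1)}; {(0,0), (1,0), (2,0), (3,0), (4,0), (5,0)}; {(0,0), (1,1), (2,0), (3,1), (4,0), (5,1)}.
So G has 3 subgroups of order 6.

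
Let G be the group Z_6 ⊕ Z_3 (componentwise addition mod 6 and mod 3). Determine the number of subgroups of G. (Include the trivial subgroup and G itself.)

|G| = 18, so by Lagrange every subgroup order divides 18. Divisors: 1, 2, 3, 6, 9, 18.
Subgroups by order — order 1: 1; order 2: 1; order 3: 4; order 6: 4; order 9: 1; order 18: 1.
Total: 1 + 1 + 4 + 4 + 1 + 1 = 12.

12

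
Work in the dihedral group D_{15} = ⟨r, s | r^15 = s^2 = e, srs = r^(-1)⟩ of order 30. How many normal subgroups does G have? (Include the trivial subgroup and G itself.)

5

G has 28 subgroups. Checking conjugation-invariance by order — order 1: 1/1 normal; order 2: 0/15 normal; order 3: 1/1 normal; order 5: 1/1 normal; order 6: 0/5 normal; order 10: 0/3 normal; order 15: 1/1 normal; order 30: 1/1 normal.
Total normal subgroups: 5.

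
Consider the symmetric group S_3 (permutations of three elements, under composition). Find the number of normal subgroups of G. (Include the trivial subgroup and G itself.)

G has 6 subgroups. Checking conjugation-invariance by order — order 1: 1/1 normal; order 2: 0/3 normal; order 3: 1/1 normal; order 6: 1/1 normal.
Total normal subgroups: 3.

3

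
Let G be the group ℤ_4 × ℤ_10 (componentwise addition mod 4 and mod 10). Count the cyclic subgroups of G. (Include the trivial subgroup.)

A cyclic subgroup of order d is generated by each of its φ(d) elements of order d, so the cyclic subgroups of order d number (#elements of order d)/φ(d).
Cyclic subgroups by order — order 1: 1; order 2: 3; order 4: 2; order 5: 1; order 10: 3; order 20: 2.
Total: 12.

12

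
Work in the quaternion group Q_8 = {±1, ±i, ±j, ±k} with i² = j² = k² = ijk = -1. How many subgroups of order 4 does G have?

3

|G| = 8 and 4 | 8, so subgroups of order 4 are possible by Lagrange.
The subgroups of order 4 are: {1, -1, i, -i}; {1, -1, j, -j}; {1, -1, k, -k}.
So G has 3 subgroups of order 4.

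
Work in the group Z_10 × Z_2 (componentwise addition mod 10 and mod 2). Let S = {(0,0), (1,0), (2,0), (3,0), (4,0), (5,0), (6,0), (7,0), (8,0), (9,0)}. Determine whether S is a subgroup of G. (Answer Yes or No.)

Yes

|S| = 10 divides |G| = 20, consistent with Lagrange.
S contains the identity, every element's inverse is in S, and S is closed under +: it is a subgroup.
In fact S = ⟨(9,0)⟩.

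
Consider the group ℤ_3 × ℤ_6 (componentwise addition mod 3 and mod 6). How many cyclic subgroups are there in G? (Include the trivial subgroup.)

A cyclic subgroup of order d is generated by each of its φ(d) elements of order d, so the cyclic subgroups of order d number (#elements of order d)/φ(d).
Cyclic subgroups by order — order 1: 1; order 2: 1; order 3: 4; order 6: 4.
Total: 10.

10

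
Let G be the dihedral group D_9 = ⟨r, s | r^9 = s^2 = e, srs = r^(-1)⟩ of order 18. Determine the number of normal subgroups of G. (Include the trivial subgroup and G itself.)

G has 16 subgroups. Checking conjugation-invariance by order — order 1: 1/1 normal; order 2: 0/9 normal; order 3: 1/1 normal; order 6: 0/3 normal; order 9: 1/1 normal; order 18: 1/1 normal.
Total normal subgroups: 4.

4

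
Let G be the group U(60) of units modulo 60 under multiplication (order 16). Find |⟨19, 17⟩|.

|⟨19⟩| = 2 and |⟨17⟩| = 4, so |H| is a multiple of lcm(2, 4) = 4 and divides |G| = 16.
Closing under the operation: H = {1, 17, 19, 23, 31, 47, 49, 53}, so |H| = 8.

8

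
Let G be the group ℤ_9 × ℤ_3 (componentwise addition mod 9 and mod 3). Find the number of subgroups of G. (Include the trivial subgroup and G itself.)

10

|G| = 27, so by Lagrange every subgroup order divides 27. Divisors: 1, 3, 9, 27.
Subgroups by order — order 1: 1; order 3: 4; order 9: 4; order 27: 1.
Total: 1 + 4 + 4 + 1 = 10.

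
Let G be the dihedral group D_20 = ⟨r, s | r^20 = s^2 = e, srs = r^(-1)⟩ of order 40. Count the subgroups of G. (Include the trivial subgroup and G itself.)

48

|G| = 40, so by Lagrange every subgroup order divides 40. Divisors: 1, 2, 4, 5, 8, 10, 20, 40.
Subgroups by order — order 1: 1; order 2: 21; order 4: 11; order 5: 1; order 8: 5; order 10: 5; order 20: 3; order 40: 1.
Total: 1 + 21 + 11 + 1 + 5 + 5 + 3 + 1 = 48.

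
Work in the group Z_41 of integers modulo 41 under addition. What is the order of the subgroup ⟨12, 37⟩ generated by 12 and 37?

|⟨12⟩| = 41 and |⟨37⟩| = 41, so |H| is a multiple of lcm(41, 41) = 41 and divides |G| = 41.
Closing {12, 37} under the group operation gives all of G, so |H| = 41.

41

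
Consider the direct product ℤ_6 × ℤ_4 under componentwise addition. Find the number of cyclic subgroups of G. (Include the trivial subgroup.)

A cyclic subgroup of order d is generated by each of its φ(d) elements of order d, so the cyclic subgroups of order d number (#elements of order d)/φ(d).
Cyclic subgroups by order — order 1: 1; order 2: 3; order 3: 1; order 4: 2; order 6: 3; order 12: 2.
Total: 12.

12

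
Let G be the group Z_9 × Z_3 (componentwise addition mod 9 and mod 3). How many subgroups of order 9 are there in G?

4

|G| = 27 and 9 | 27, so subgroups of order 9 are possible by Lagrange.
The subgroups of order 9 are: {(0,0), (0,1), (0,2), (3,0), (3,1), (3,2), (6,0), (6,1), (6,2)}; {(0,0), (1,0), (2,0), (3,0), (4,0), (5,0), (6,0), (7,0), (8,0)}; {(0,0), (1,1), (2,2), (3,0), (4,1), (5,2), (6,0), (7,1), (8,2)}; {(0,0), (1,2), (2,1), (3,0), (4,2), (5,1), (6,0), (7,2), (8,1)}.
So G has 4 subgroups of order 9.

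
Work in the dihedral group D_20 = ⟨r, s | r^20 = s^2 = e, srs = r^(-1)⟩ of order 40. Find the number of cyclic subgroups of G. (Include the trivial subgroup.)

Each element a generates a cyclic subgroup ⟨a⟩; distinct elements may generate the same one (a cyclic group of order d has φ(d) generators).
Cyclic subgroups by order — order 1: 1; order 2: 21; order 4: 1; order 5: 1; order 10: 1; order 20: 1.
Total: 26.

26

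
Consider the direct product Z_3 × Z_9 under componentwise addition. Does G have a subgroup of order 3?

3 | 27. A subgroup of order 3 is {(0,0), (0,3), (0,6)}.

Yes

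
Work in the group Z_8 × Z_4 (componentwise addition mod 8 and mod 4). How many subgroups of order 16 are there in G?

|G| = 32 and 16 | 32, so subgroups of order 16 are possible by Lagrange.
The subgroups of order 16 are: {(0,0), (0,1), (0,2), (0,3), (2,0), (2,1), (2,2), (2,3), (4,0), (4,1), (4,2), (4,3), (6,0), (6,1), (6,2), (6,3)}; {(0,0), (0,2), (1,0), (1,2), (2,0), (2,2), (3,0), (3,2), (4,0), (4,2), (5,0), (5,2), (6,0), (6,2), (7,0), (7,2)}; {(0,0), (0,2), (1,1), (1,3), (2,0), (2,2), (3,1), (3,3), (4,0), (4,2), (5,1), (5,3), (6,0), (6,2), (7,1), (7,3)}.
So G has 3 subgroups of order 16.

3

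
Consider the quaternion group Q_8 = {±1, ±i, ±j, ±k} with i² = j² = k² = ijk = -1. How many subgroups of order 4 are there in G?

3

|G| = 8 and 4 | 8, so subgroups of order 4 are possible by Lagrange.
The subgroups of order 4 are: {1, -1, i, -i}; {1, -1, j, -j}; {1, -1, k, -k}.
So G has 3 subgroups of order 4.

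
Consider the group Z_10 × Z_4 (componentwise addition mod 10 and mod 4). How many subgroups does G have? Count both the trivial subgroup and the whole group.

16

|G| = 40, so by Lagrange every subgroup order divides 40. Divisors: 1, 2, 4, 5, 8, 10, 20, 40.
Subgroups by order — order 1: 1; order 2: 3; order 4: 3; order 5: 1; order 8: 1; order 10: 3; order 20: 3; order 40: 1.
Total: 1 + 3 + 3 + 1 + 1 + 3 + 3 + 1 = 16.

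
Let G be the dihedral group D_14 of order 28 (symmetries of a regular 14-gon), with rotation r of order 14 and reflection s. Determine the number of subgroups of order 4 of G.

|G| = 28 and 4 | 28, so subgroups of order 4 are possible by Lagrange.
The subgroups of order 4 are: {e, r^7, r^3s, r^10s}; {e, r^7, r^4s, r^11s}; {e, r^7, r^5s, r^12s}; {e, r^7, r^6s, r^13s}; … (7 in all).
So G has 7 subgroups of order 4.

7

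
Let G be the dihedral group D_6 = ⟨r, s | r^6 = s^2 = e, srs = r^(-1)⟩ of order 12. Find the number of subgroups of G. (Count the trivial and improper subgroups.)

|G| = 12, so by Lagrange every subgroup order divides 12. Divisors: 1, 2, 3, 4, 6, 12.
Subgroups by order — order 1: 1; order 2: 7; order 3: 1; order 4: 3; order 6: 3; order 12: 1.
Total: 1 + 7 + 1 + 3 + 3 + 1 = 16.

16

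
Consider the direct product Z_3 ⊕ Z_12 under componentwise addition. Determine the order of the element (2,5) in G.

The order of (2,5) in Z_3 × Z_12 is lcm(ord(2) in Z_3, ord(5) in Z_12).
ord(2) = 3 and ord(5) = 12, so |⟨(2,5)⟩| = lcm(3, 12) = 12.

12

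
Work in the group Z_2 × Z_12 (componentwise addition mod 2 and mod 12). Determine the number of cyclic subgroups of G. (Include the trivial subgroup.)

12

A cyclic subgroup of order d is generated by each of its φ(d) elements of order d, so the cyclic subgroups of order d number (#elements of order d)/φ(d).
Cyclic subgroups by order — order 1: 1; order 2: 3; order 3: 1; order 4: 2; order 6: 3; order 12: 2.
Total: 12.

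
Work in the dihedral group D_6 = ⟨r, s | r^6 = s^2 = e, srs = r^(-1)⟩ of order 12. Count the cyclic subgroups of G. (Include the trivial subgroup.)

10

A cyclic subgroup of order d is generated by each of its φ(d) elements of order d, so the cyclic subgroups of order d number (#elements of order d)/φ(d).
Cyclic subgroups by order — order 1: 1; order 2: 7; order 3: 1; order 6: 1.
Total: 10.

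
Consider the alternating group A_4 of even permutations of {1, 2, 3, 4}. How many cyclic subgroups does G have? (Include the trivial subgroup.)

Each element a generates a cyclic subgroup ⟨a⟩; distinct elements may generate the same one (a cyclic group of order d has φ(d) generators).
Cyclic subgroups by order — order 1: 1; order 2: 3; order 3: 4.
Total: 8.

8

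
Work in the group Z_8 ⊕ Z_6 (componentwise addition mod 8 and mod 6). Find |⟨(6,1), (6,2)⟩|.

24

|⟨(6,1)⟩| = 12 and |⟨(6,2)⟩| = 12, so |H| is a multiple of lcm(12, 12) = 12 and divides |G| = 48.
Closing under the operation: H = {(0,0), (0,1), (0,2), (0,3), (0,4), (0,5), (2,0), (2,1), (2,2), (2,3), (2,4), (2,5), (4,0), (4,1), (4,2), (4,3), (4,4), (4,5), (6,0), (6,1), (6,2), (6,3), (6,4), (6,5)}, so |H| = 24.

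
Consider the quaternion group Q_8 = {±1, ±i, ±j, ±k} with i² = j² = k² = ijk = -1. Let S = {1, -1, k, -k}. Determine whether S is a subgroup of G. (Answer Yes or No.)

Yes

|S| = 4 divides |G| = 8, consistent with Lagrange.
S contains the identity, every element's inverse is in S, and S is closed under ·: it is a subgroup.
In fact S = ⟨-k⟩.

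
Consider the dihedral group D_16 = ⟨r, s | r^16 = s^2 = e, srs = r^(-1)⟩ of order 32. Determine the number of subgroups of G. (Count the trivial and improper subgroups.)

36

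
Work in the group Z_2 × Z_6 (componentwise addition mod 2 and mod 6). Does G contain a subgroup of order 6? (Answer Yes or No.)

Yes

6 | 12. A subgroup of order 6 is {(0,0), (0,1), (0,2), (0,3), (0,4), (0,5)}.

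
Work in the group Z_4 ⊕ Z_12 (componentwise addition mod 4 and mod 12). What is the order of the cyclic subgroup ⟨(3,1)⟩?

The order of (3,1) in Z_4 × Z_12 is lcm(ord(3) in Z_4, ord(1) in Z_12).
ord(3) = 4 and ord(1) = 12, so |⟨(3,1)⟩| = lcm(4, 12) = 12.

12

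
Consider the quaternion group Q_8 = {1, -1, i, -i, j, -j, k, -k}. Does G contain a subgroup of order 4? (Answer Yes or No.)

Yes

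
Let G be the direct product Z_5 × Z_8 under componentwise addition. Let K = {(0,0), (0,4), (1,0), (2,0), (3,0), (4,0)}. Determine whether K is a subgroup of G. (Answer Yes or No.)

No

|K| = 6 does not divide |G| = 40, so by Lagrange K is not a subgroup.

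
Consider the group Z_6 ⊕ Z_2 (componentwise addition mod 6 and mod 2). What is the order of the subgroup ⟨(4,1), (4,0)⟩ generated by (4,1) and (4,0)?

6

|⟨(4,1)⟩| = 6 and |⟨(4,0)⟩| = 3, so |H| is a multiple of lcm(6, 3) = 6 and divides |G| = 12.
Closing under the operation: H = {(0,0), (0,1), (2,0), (2,1), (4,0), (4,1)}, so |H| = 6.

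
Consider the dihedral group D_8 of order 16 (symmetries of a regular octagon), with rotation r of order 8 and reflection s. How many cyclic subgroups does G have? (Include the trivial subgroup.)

A cyclic subgroup of order d is generated by each of its φ(d) elements of order d, so the cyclic subgroups of order d number (#elements of order d)/φ(d).
Cyclic subgroups by order — order 1: 1; order 2: 9; order 4: 1; order 8: 1.
Total: 12.

12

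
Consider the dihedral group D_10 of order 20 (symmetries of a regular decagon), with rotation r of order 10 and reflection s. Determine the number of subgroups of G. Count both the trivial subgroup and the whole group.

|G| = 20, so by Lagrange every subgroup order divides 20. Divisors: 1, 2, 4, 5, 10, 20.
Subgroups by order — order 1: 1; order 2: 11; order 4: 5; order 5: 1; order 10: 3; order 20: 1.
Total: 1 + 11 + 5 + 1 + 3 + 1 = 22.

22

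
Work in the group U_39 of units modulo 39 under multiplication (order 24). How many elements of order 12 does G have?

8

The elements of order 12 are: 2, 7, 11, 19, 20, 28, 32, 37.
That's 8.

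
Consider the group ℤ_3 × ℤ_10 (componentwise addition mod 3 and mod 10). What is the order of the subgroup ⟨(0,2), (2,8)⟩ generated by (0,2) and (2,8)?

|⟨(0,2)⟩| = 5 and |⟨(2,8)⟩| = 15, so |H| is a multiple of lcm(5, 15) = 15 and divides |G| = 30.
Closing under the operation: H = {(0,0), (0,2), (0,4), (0,6), (0,8), (1,0), (1,2), (1,4), (1,6), (1,8), (2,0), (2,2), (2,4), (2,6), (2,8)}, so |H| = 15.

15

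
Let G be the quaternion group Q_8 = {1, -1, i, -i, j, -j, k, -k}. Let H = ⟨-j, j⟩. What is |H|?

|⟨-j⟩| = 4 and |⟨j⟩| = 4, so |H| is a multiple of lcm(4, 4) = 4 and divides |G| = 8.
Closing under the operation: H = {1, -1, j, -j}, so |H| = 4.

4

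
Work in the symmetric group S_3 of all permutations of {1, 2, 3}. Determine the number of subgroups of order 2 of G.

|G| = 6 and 2 | 6, so subgroups of order 2 are possible by Lagrange.
The subgroups of order 2 are: {e, (1 2)}; {e, (1 3)}; {e, (2 3)}.
So G has 3 subgroups of order 2.

3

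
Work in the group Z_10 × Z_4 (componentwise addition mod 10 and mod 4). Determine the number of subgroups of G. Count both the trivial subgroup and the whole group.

|G| = 40, so by Lagrange every subgroup order divides 40. Divisors: 1, 2, 4, 5, 8, 10, 20, 40.
Subgroups by order — order 1: 1; order 2: 3; order 4: 3; order 5: 1; order 8: 1; order 10: 3; order 20: 3; order 40: 1.
Total: 1 + 3 + 3 + 1 + 1 + 3 + 3 + 1 = 16.

16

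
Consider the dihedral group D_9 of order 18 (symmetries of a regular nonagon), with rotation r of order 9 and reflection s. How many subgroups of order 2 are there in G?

9

|G| = 18 and 2 | 18, so subgroups of order 2 are possible by Lagrange.
The subgroups of order 2 are: {e, r^2s}; {e, r^3s}; {e, r^4s}; {e, r^5s}; … (9 in all).
So G has 9 subgroups of order 2.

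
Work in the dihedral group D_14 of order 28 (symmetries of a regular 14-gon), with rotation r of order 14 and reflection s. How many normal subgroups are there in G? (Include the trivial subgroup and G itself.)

G has 28 subgroups. Checking conjugation-invariance by order — order 1: 1/1 normal; order 2: 1/15 normal; order 4: 0/7 normal; order 7: 1/1 normal; order 14: 3/3 normal; order 28: 1/1 normal.
Total normal subgroups: 7.

7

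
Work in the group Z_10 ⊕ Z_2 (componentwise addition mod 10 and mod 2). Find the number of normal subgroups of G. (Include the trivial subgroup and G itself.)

10

G is abelian, so every subgroup is normal.
G has 10 subgroups in total, hence 10 normal subgroups.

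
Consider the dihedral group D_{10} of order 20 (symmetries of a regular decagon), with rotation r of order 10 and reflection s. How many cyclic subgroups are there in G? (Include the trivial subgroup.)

14

A cyclic subgroup of order d is generated by each of its φ(d) elements of order d, so the cyclic subgroups of order d number (#elements of order d)/φ(d).
Cyclic subgroups by order — order 1: 1; order 2: 11; order 5: 1; order 10: 1.
Total: 14.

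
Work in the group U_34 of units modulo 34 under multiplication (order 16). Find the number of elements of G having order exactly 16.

8

The elements of order 16 are: 3, 5, 7, 11, 23, 27, 29, 31.
That's 8.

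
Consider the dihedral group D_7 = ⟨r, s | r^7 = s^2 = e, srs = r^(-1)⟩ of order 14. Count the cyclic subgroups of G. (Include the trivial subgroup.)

9

Group the elements of G by the cyclic subgroup they generate; each cyclic subgroup of order d accounts for φ(d) elements.
Cyclic subgroups by order — order 1: 1; order 2: 7; order 7: 1.
Total: 9.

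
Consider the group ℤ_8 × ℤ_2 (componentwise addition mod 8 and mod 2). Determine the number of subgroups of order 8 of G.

|G| = 16 and 8 | 16, so subgroups of order 8 are possible by Lagrange.
The subgroups of order 8 are: {(0,0), (0,1), (2,0), (2,1), (4,0), (4,1), (6,0), (6,1)}; {(0,0), (1,0), (2,0), (3,0), (4,0), (5,0), (6,0), (7,0)}; {(0,0), (1,1), (2,0), (3,1), (4,0), (5,1), (6,0), (7,1)}.
So G has 3 subgroups of order 8.

3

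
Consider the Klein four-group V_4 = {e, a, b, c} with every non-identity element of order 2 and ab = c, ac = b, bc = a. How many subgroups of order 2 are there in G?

3

|G| = 4 and 2 | 4, so subgroups of order 2 are possible by Lagrange.
The subgroups of order 2 are: {e, a}; {e, b}; {e, c}.
So G has 3 subgroups of order 2.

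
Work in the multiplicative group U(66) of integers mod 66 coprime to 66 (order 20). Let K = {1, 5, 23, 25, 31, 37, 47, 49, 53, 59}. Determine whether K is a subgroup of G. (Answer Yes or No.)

|K| = 10 divides |G| = 20, consistent with Lagrange.
K contains the identity, every element's inverse is in K, and K is closed under ·: it is a subgroup.
In fact K = ⟨5⟩.

Yes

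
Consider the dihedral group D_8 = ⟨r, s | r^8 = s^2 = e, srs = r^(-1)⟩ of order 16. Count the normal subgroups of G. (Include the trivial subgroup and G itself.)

G has 19 subgroups. Checking conjugation-invariance by order — order 1: 1/1 normal; order 2: 1/9 normal; order 4: 1/5 normal; order 8: 3/3 normal; order 16: 1/1 normal.
Total normal subgroups: 7.

7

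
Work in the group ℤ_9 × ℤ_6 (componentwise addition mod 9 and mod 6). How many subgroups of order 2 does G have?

1

|G| = 54 and 2 | 54, so subgroups of order 2 are possible by Lagrange.
The subgroups of order 2 are: {(0,0), (0,3)}.
So G has 1 subgroup of order 2.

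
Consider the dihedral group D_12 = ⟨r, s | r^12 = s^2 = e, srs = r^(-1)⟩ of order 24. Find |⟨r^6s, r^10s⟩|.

6

|⟨r^6s⟩| = 2 and |⟨r^10s⟩| = 2, so |H| is a multiple of lcm(2, 2) = 2 and divides |G| = 24.
Closing under the operation: H = {e, r^4, r^8, r^2s, r^6s, r^10s}, so |H| = 6.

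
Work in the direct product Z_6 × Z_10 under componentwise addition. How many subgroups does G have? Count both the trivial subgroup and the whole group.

20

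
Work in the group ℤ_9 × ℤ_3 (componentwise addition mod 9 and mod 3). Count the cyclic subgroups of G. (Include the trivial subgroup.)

8

Each element a generates a cyclic subgroup ⟨a⟩; distinct elements may generate the same one (a cyclic group of order d has φ(d) generators).
Cyclic subgroups by order — order 1: 1; order 3: 4; order 9: 3.
Total: 8.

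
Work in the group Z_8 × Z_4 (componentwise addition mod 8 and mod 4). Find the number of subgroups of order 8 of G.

7

|G| = 32 and 8 | 32, so subgroups of order 8 are possible by Lagrange.
The subgroups of order 8 are: {(0,0), (0,1), (0,2), (0,3), (4,0), (4,1), (4,2), (4,3)}; {(0,0), (0,2), (2,0), (2,2), (4,0), (4,2), (6,0), (6,2)}; {(0,0), (0,2), (2,1), (2,3), (4,0), (4,2), (6,1), (6,3)}; {(0,0), (1,0), (2,0), (3,0), (4,0), (5,0), (6,0), (7,0)}; … (7 in all).
So G has 7 subgroups of order 8.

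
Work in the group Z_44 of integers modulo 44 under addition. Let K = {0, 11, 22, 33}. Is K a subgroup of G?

|K| = 4 divides |G| = 44, consistent with Lagrange.
K contains the identity, every element's inverse is in K, and K is closed under +: it is a subgroup.
In fact K = ⟨33⟩.

Yes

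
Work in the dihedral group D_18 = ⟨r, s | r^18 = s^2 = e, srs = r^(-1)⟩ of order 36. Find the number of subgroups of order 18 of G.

|G| = 36 and 18 | 36, so subgroups of order 18 are possible by Lagrange.
The subgroups of order 18 are: {e, r, r^2, r^3, r^4, r^5, r^6, r^7, r^8, r^9, r^10, r^11, r^12, r^13, r^14, r^15, r^16, r^17}; {e, r^2, r^4, r^6, r^8, r^10, r^12, r^14, r^16, s, r^2s, r^4s, r^6s, r^8s, r^10s, r^12s, r^14s, r^16s}; {e, r^2, r^4, r^6, r^8, r^10, r^12, r^14, r^16, rs, r^3s, r^5s, r^7s, r^9s, r^11s, r^13s, r^15s, r^17s}.
So G has 3 subgroups of order 18.

3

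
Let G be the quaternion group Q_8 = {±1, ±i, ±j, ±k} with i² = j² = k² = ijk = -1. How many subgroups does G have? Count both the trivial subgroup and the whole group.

6

|G| = 8, so by Lagrange every subgroup order divides 8. Divisors: 1, 2, 4, 8.
Subgroups by order — order 1: 1; order 2: 1; order 4: 3; order 8: 1.
Total: 1 + 1 + 3 + 1 = 6.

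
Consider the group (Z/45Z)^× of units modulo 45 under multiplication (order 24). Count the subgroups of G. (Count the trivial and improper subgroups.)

16

|G| = 24, so by Lagrange every subgroup order divides 24. Divisors: 1, 2, 3, 4, 6, 8, 12, 24.
Subgroups by order — order 1: 1; order 2: 3; order 3: 1; order 4: 3; order 6: 3; order 8: 1; order 12: 3; order 24: 1.
Total: 1 + 3 + 1 + 3 + 3 + 1 + 3 + 1 = 16.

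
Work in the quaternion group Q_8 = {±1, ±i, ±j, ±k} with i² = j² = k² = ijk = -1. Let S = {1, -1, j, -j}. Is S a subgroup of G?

|S| = 4 divides |G| = 8, consistent with Lagrange.
S contains the identity, every element's inverse is in S, and S is closed under ·: it is a subgroup.
In fact S = ⟨j⟩.

Yes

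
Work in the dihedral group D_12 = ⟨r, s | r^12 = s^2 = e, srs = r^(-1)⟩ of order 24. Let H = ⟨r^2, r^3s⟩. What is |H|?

12

|⟨r^2⟩| = 6 and |⟨r^3s⟩| = 2, so |H| is a multiple of lcm(6, 2) = 6 and divides |G| = 24.
Closing under the operation: H = {e, r^2, r^4, r^6, r^8, r^10, rs, r^3s, r^5s, r^7s, r^9s, r^11s}, so |H| = 12.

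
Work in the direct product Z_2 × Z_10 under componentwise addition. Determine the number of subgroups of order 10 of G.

|G| = 20 and 10 | 20, so subgroups of order 10 are possible by Lagrange.
The subgroups of order 10 are: {(0,0), (0,1), (0,2), (0,3), (0,4), (0,5), (0,6), (0,7), (0,8), (0,9)}; {(0,0), (0,2), (0,4), (0,6), (0,8), (1,0), (1,2), (1,4), (1,6), (1,8)}; {(0,0), (0,2), (0,4), (0,6), (0,8), (1,1), (1,3), (1,5), (1,7), (1,9)}.
So G has 3 subgroups of order 10.

3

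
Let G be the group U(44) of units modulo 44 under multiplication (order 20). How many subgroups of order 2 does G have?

3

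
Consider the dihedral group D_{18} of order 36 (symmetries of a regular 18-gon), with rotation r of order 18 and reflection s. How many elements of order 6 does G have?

2

The elements of order 6 are: r^3, r^15.
That's 2.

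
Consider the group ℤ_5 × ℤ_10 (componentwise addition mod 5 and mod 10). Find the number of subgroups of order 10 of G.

6

|G| = 50 and 10 | 50, so subgroups of order 10 are possible by Lagrange.
The subgroups of order 10 are: {(0,0), (0,1), (0,2), (0,3), (0,4), (0,5), (0,6), (0,7), (0,8), (0,9)}; {(0,0), (0,5), (1,0), (1,5), (2,0), (2,5), (3,0), (3,5), (4,0), (4,5)}; {(0,0), (0,5), (1,1), (1,6), (2,2), (2,7), (3,3), (3,8), (4,4), (4,9)}; {(0,0), (0,5), (1,2), (1,7), (2,4), (2,9), (3,1), (3,6), (4,3), (4,8)}; … (6 in all).
So G has 6 subgroups of order 10.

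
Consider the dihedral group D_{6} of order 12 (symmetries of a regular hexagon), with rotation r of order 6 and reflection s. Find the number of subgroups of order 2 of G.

|G| = 12 and 2 | 12, so subgroups of order 2 are possible by Lagrange.
The subgroups of order 2 are: {e, r^2s}; {e, r^3}; {e, r^3s}; {e, r^4s}; … (7 in all).
So G has 7 subgroups of order 2.

7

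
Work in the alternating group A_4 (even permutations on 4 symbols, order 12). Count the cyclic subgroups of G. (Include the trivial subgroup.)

8

Group the elements of G by the cyclic subgroup they generate; each cyclic subgroup of order d accounts for φ(d) elements.
Cyclic subgroups by order — order 1: 1; order 2: 3; order 3: 4.
Total: 8.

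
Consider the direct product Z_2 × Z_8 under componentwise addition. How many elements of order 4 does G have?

4

An element (a,b) has order lcm(ord(a), ord(b)); count pairs with lcm equal to 4.
Enumerating gives 4 such elements.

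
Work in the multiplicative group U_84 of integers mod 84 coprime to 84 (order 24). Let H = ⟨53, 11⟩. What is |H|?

12

|⟨53⟩| = 6 and |⟨11⟩| = 6, so |H| is a multiple of lcm(6, 6) = 6 and divides |G| = 24.
Closing under the operation: H = {1, 11, 23, 25, 29, 37, 43, 53, 65, 67, 71, 79}, so |H| = 12.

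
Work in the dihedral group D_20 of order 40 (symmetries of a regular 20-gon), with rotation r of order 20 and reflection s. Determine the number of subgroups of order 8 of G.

5

|G| = 40 and 8 | 40, so subgroups of order 8 are possible by Lagrange.
The subgroups of order 8 are: {e, r^5, r^10, r^15, s, r^5s, r^10s, r^15s}; {e, r^5, r^10, r^15, rs, r^6s, r^11s, r^16s}; {e, r^5, r^10, r^15, r^2s, r^7s, r^12s, r^17s}; {e, r^5, r^10, r^15, r^3s, r^8s, r^13s, r^18s}; … (5 in all).
So G has 5 subgroups of order 8.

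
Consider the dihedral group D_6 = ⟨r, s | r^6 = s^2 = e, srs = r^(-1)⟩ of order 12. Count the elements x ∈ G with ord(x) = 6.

2

The elements of order 6 are: r, r^5.
That's 2.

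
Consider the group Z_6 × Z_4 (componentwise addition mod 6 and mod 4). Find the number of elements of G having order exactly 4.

An element (a,b) has order lcm(ord(a), ord(b)); count pairs with lcm equal to 4.
Enumerating gives 4 such elements.

4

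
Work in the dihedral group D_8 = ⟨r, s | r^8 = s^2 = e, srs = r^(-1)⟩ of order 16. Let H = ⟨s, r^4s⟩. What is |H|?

|⟨s⟩| = 2 and |⟨r^4s⟩| = 2, so |H| is a multiple of lcm(2, 2) = 2 and divides |G| = 16.
Closing under the operation: H = {e, r^4, s, r^4s}, so |H| = 4.

4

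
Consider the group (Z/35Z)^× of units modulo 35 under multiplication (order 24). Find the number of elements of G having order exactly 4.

4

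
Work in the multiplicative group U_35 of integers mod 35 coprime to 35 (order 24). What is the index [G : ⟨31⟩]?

4

|⟨31⟩| = 6 and |G| = 24.
By Lagrange, [G : H] = |G|/|H| = 24/6 = 4.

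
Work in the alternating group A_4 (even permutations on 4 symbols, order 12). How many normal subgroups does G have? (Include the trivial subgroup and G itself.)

G has 10 subgroups. Checking conjugation-invariance by order — order 1: 1/1 normal; order 2: 0/3 normal; order 3: 0/4 normal; order 4: 1/1 normal; order 12: 1/1 normal.
Total normal subgroups: 3.

3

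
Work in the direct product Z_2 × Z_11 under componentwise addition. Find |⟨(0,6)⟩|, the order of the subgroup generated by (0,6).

The order of (0,6) in Z_2 × Z_11 is lcm(ord(0) in Z_2, ord(6) in Z_11).
ord(0) = 1 and ord(6) = 11, so |⟨(0,6)⟩| = lcm(1, 11) = 11.

11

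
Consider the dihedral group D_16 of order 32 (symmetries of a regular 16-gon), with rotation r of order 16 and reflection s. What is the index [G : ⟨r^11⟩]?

2

|⟨r^11⟩| = 16 and |G| = 32.
By Lagrange, [G : H] = |G|/|H| = 32/16 = 2.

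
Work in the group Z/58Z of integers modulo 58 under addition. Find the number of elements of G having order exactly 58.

In a cyclic group of order 58, the number of elements of order d (for d | 58) is φ(d).
φ(58) = 28.

28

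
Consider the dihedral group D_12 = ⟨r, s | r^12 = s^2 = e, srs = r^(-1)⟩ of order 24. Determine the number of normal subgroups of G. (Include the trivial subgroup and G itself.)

9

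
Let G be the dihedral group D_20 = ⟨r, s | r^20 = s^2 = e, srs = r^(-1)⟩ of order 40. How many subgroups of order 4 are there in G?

|G| = 40 and 4 | 40, so subgroups of order 4 are possible by Lagrange.
The subgroups of order 4 are: {e, r^10, s, r^10s}; {e, r^10, rs, r^11s}; {e, r^10, r^2s, r^12s}; {e, r^10, r^3s, r^13s}; … (11 in all).
So G has 11 subgroups of order 4.

11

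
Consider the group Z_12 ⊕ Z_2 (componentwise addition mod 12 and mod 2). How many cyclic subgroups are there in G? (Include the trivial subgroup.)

Group the elements of G by the cyclic subgroup they generate; each cyclic subgroup of order d accounts for φ(d) elements.
Cyclic subgroups by order — order 1: 1; order 2: 3; order 3: 1; order 4: 2; order 6: 3; order 12: 2.
Total: 12.

12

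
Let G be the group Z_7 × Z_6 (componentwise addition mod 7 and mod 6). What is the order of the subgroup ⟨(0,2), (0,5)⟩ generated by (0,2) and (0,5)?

6

|⟨(0,2)⟩| = 3 and |⟨(0,5)⟩| = 6, so |H| is a multiple of lcm(3, 6) = 6 and divides |G| = 42.
Closing under the operation: H = {(0,0), (0,1), (0,2), (0,3), (0,4), (0,5)}, so |H| = 6.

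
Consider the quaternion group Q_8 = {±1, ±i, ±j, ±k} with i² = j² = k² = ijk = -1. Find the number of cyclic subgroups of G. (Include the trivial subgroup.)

5

Each element a generates a cyclic subgroup ⟨a⟩; distinct elements may generate the same one (a cyclic group of order d has φ(d) generators).
Cyclic subgroups by order — order 1: 1; order 2: 1; order 4: 3.
Total: 5.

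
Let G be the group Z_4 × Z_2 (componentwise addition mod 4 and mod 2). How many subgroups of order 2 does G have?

|G| = 8 and 2 | 8, so subgroups of order 2 are possible by Lagrange.
The subgroups of order 2 are: {(0,0), (0,1)}; {(0,0), (2,0)}; {(0,0), (2,1)}.
So G has 3 subgroups of order 2.

3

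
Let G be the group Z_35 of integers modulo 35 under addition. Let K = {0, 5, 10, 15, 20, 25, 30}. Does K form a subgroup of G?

Yes

|K| = 7 divides |G| = 35, consistent with Lagrange.
K contains the identity, every element's inverse is in K, and K is closed under +: it is a subgroup.
In fact K = ⟨20⟩.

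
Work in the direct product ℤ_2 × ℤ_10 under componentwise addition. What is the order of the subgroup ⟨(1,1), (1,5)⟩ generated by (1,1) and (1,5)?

|⟨(1,1)⟩| = 10 and |⟨(1,5)⟩| = 2, so |H| is a multiple of lcm(10, 2) = 10 and divides |G| = 20.
Closing under the operation: H = {(0,0), (0,2), (0,4), (0,6), (0,8), (1,1), (1,3), (1,5), (1,7), (1,9)}, so |H| = 10.

10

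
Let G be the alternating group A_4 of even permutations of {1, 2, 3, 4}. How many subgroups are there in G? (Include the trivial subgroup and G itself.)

|G| = 12, so by Lagrange every subgroup order divides 12. Divisors: 1, 2, 3, 4, 6, 12.
Subgroups by order — order 1: 1; order 2: 3; order 3: 4; order 4: 1; order 6: 0; order 12: 1.
Total: 1 + 3 + 4 + 1 + 0 + 1 = 10.

10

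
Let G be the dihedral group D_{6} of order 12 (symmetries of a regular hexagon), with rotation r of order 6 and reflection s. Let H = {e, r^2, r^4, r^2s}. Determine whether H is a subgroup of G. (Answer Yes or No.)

Closure fails: r^4 · r^2s = s ∉ H. So H is not a subgroup.

No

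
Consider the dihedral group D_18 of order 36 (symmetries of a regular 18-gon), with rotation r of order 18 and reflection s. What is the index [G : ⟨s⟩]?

18

|⟨s⟩| = 2 and |G| = 36.
By Lagrange, [G : H] = |G|/|H| = 36/2 = 18.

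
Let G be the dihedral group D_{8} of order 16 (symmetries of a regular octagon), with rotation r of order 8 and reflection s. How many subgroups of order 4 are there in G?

5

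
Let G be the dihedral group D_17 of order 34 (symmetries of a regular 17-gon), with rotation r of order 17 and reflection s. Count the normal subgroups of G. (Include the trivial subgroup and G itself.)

G has 20 subgroups. Checking conjugation-invariance by order — order 1: 1/1 normal; order 2: 0/17 normal; order 17: 1/1 normal; order 34: 1/1 normal.
Total normal subgroups: 3.

3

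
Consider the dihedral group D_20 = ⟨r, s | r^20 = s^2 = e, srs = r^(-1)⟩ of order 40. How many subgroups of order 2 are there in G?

|G| = 40 and 2 | 40, so subgroups of order 2 are possible by Lagrange.
The subgroups of order 2 are: {e, r^10}; {e, r^10s}; {e, r^11s}; {e, r^12s}; … (21 in all).
So G has 21 subgroups of order 2.

21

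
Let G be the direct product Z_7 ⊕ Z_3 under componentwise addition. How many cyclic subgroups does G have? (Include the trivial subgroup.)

Group the elements of G by the cyclic subgroup they generate; each cyclic subgroup of order d accounts for φ(d) elements.
Cyclic subgroups by order — order 1: 1; order 3: 1; order 7: 1; order 21: 1.
Total: 4.

4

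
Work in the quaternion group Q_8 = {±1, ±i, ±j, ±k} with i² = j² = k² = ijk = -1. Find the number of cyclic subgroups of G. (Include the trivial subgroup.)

5

Each element a generates a cyclic subgroup ⟨a⟩; distinct elements may generate the same one (a cyclic group of order d has φ(d) generators).
Cyclic subgroups by order — order 1: 1; order 2: 1; order 4: 3.
Total: 5.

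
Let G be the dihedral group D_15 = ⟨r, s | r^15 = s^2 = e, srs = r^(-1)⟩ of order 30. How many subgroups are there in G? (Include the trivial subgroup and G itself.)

28

|G| = 30, so by Lagrange every subgroup order divides 30. Divisors: 1, 2, 3, 5, 6, 10, 15, 30.
Subgroups by order — order 1: 1; order 2: 15; order 3: 1; order 5: 1; order 6: 5; order 10: 3; order 15: 1; order 30: 1.
Total: 1 + 15 + 1 + 1 + 5 + 3 + 1 + 1 = 28.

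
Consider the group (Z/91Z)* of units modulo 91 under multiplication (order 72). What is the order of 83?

4

Compute successive powers of 83 mod 91: 83, 64, 34, 1; 83^4 ≡ 1 (mod 91).
So |⟨83⟩| = 4.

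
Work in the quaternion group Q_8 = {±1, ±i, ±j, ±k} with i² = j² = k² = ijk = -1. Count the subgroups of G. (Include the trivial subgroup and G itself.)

|G| = 8, so by Lagrange every subgroup order divides 8. Divisors: 1, 2, 4, 8.
Subgroups by order — order 1: 1; order 2: 1; order 4: 3; order 8: 1.
Total: 1 + 1 + 3 + 1 = 6.

6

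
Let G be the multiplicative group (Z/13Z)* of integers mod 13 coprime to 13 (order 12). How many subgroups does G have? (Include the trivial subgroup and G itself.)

6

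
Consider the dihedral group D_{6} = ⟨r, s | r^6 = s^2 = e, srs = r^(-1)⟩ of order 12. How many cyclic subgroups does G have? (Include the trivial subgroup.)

10

Group the elements of G by the cyclic subgroup they generate; each cyclic subgroup of order d accounts for φ(d) elements.
Cyclic subgroups by order — order 1: 1; order 2: 7; order 3: 1; order 6: 1.
Total: 10.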